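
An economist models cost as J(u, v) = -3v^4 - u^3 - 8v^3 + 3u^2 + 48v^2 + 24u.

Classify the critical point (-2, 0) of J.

local minimum

The mixed partial ∂²J/∂u∂v is 0, so the Hessian at any point is diag(J_uu, J_vv) = diag(6(-u + 1), 12(-3v^2 - 4v + 8)).
At (-2, 0): H = diag(18, 96).
Both eigenvalues are positive, so H is positive definite: a local minimum.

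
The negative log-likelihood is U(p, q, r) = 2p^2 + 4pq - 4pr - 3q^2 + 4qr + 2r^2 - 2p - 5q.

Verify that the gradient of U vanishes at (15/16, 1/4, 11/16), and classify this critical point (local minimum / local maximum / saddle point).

saddle point

∇U = (4p + 4q - 4r - 2, 4p - 6q + 4r - 5, -4p + 4q + 4r); substituting (15/16, 1/4, 11/16) gives ∇U = (0, 0, 0), so (15/16, 1/4, 11/16) is indeed a critical point.
The Hessian is constant: H = [[4, 4, -4], [4, -6, 4], [-4, 4, 4]].
Leading principal minors: Δ₁ = 4, Δ₂ = -40, Δ₃ = -256.
The minors fit neither the all-positive nor the alternating-sign pattern, so H is indefinite: a saddle point.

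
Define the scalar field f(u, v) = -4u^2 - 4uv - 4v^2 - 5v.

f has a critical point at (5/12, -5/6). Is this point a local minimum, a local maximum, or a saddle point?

The Hessian of f is constant: H = [[-8, -4], [-4, -8]].
det(H) = (-8)·(-8) − (-4)² = 48.
det(H) > 0 and tr(H) = -16 < 0, so H is negative definite and the point is a local maximum.

local maximum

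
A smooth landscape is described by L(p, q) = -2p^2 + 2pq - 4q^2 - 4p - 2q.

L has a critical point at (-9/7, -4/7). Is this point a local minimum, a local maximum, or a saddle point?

The Hessian of L is constant: H = [[-4, 2], [2, -8]].
det(H) = (-4)·(-8) − 2² = 28.
det(H) > 0 and tr(H) = -12 < 0, so H is negative definite and the point is a local maximum.

local maximum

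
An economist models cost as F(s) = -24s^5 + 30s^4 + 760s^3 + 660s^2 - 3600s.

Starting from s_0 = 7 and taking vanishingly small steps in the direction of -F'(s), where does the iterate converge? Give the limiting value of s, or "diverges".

F'(s) = -120(s - 5)(s - 1)(s + 2)(s + 3), so F'(7) = -129600.
Gradient descent moves in the -F' direction, i.e. s is increasing.
There is no critical point above s=7, and F' keeps the same sign, so the iterate runs off to +∞.

diverges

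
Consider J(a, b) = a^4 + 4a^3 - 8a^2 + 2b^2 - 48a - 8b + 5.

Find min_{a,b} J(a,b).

-83

J(a,b) separates as P(a) + Q(b) + 5, so its minimum is min P + min Q + 5.
P'(a) = 4(a - 2)(a + 2)(a + 3) vanishes at a ∈ {-3, -2, 2}; Q'(b) = 4b - 8 vanishes at b ∈ {2}.
Local minima of P (where P''>0): P(-3)=45, P(2)=-80. Local minima of Q: Q(2)=-8.
So the global minimum of J is P(2) + Q(2) + 5 = -80 − 8 + 5 = -83, attained at (2, 2).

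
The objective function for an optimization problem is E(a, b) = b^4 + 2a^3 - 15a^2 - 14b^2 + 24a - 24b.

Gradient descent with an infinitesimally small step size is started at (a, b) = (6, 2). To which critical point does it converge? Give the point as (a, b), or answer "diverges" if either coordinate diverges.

(4, 3)

E is separable, so gradient descent decouples: a follows -∂E/∂a, b follows -∂E/∂b.
∂E/∂a = 6(a - 4)(a - 1); at a=6 this is 60, so a decreases.
∂E/∂b = 4(b - 3)(b + 1)(b + 2); at b=2 this is -48, so b increases.
a converges to its nearest critical value 4 (a local min of the a-part); b converges to 3. The iterate converges to (4, 3).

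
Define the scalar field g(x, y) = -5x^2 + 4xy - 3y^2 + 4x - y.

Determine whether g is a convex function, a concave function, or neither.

concave

g is quadratic, so its Hessian is the constant matrix H = [[-10, 4], [4, -6]].
det(H) = 44, tr(H) = -16.
det(H) > 0 and tr(H) < 0, so H is negative definite everywhere: concave.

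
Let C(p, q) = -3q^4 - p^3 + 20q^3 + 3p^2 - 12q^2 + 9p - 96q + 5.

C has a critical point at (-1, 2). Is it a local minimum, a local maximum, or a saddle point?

local minimum

The mixed partial ∂²C/∂p∂q is 0, so the Hessian at any point is diag(C_pp, C_qq) = diag(6(-p + 1), 12(-3q^2 + 10q - 2)).
At (-1, 2): H = diag(12, 72).
Both eigenvalues are positive, so H is positive definite: a local minimum.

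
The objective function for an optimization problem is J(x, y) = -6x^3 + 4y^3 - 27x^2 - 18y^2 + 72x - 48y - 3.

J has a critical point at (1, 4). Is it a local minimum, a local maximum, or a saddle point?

The mixed partial ∂²J/∂x∂y is 0, so the Hessian at any point is diag(J_xx, J_yy) = diag(-18(2x + 3), 12(2y - 3)).
At (1, 4): H = diag(-90, 60).
The eigenvalues have opposite signs, so H is indefinite: a saddle point.

saddle point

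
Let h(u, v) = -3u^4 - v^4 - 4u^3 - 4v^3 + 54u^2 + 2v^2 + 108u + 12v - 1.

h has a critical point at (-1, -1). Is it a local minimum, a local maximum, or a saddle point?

local minimum

The mixed partial ∂²h/∂u∂v is 0, so the Hessian at any point is diag(h_uu, h_vv) = diag(12(-3u^2 - 2u + 9), 4(-3v^2 - 6v + 1)).
At (-1, -1): H = diag(96, 16).
Both eigenvalues are positive, so H is positive definite: a local minimum.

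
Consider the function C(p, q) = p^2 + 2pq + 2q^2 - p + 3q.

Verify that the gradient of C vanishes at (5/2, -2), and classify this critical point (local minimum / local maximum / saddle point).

local minimum

∇C = (2p + 2q - 1, 2p + 4q + 3); substituting (5/2, -2) gives ∇C = (0, 0), so (5/2, -2) is indeed a critical point.
The Hessian of C is constant: H = [[2, 2], [2, 4]].
det(H) = 2·4 − 2² = 4.
det(H) > 0 and tr(H) = 6 > 0, so H is positive definite and the point is a local minimum.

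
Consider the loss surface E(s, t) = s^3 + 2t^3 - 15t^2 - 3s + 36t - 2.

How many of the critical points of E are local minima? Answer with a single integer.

1

E separates as a function of s plus a function of t, so ∇E=0 decouples.
∂E/∂s = 3(s - 1)(s + 1) = 0 at s ∈ {-1, 1}; ∂E/∂t = 6(t - 3)(t - 2) = 0 at t ∈ {2, 3}.
The Hessian is diagonal: diag(E_ss, E_tt). Second derivatives: E_ss(-1)=-6, E_ss(1)=6; E_tt(2)=-6, E_tt(3)=6.
Local minima occur where both diagonal entries positive: (1, 3). Count: 1.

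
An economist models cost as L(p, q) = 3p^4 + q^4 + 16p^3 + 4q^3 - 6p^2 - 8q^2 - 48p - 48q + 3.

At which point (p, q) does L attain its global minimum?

(-4, 2)

L(p,q) separates as A(p) + B(q) + 3, so its minimum is min A + min B + 3.
A'(p) = 12(p - 1)(p + 1)(p + 4) vanishes at p ∈ {-4, -1, 1}; B'(q) = 4(q - 2)(q + 2)(q + 3) vanishes at q ∈ {-3, -2, 2}.
Local minima of A (where A''>0): A(-4)=-160, A(1)=-35. Local minima of B: B(-3)=45, B(2)=-80.
So the global minimum of L is A(-4) + B(2) + 3 = -160 − 80 + 3 = -237, attained at (-4, 2).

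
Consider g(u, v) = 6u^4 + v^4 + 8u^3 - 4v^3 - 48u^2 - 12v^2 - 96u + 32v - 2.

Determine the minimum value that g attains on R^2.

-290

g(u,v) separates as P(u) + Q(v) − 2, so its minimum is min P + min Q − 2.
P'(u) = 24(u - 2)(u + 1)(u + 2) vanishes at u ∈ {-2, -1, 2}; Q'(v) = 4(v - 4)(v - 1)(v + 2) vanishes at v ∈ {-2, 1, 4}.
Local minima of P (where P''>0): P(-2)=32, P(2)=-224. Local minima of Q: Q(-2)=-64, Q(4)=-64.
So the global minimum of g is P(2) + Q(-2) − 2 = -224 − 64 − 2 = -290, attained at (2, -2).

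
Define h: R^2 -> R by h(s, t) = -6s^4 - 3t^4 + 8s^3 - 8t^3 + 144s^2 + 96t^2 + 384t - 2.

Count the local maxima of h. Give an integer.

h separates as a function of s plus a function of t, so ∇h=0 decouples.
∂h/∂s = -24s(s - 4)(s + 3) = 0 at s ∈ {-3, 0, 4}; ∂h/∂t = -12(t - 4)(t + 2)(t + 4) = 0 at t ∈ {-4, -2, 4}.
The Hessian is diagonal: diag(h_ss, h_tt). Second derivatives: h_ss(-3)=-504, h_ss(0)=288, h_ss(4)=-672; h_tt(-4)=-192, h_tt(-2)=144, h_tt(4)=-576.
Local maxima occur where both diagonal entries negative: (-3, -4), (-3, 4), (4, -4), (4, 4). Count: 4.

4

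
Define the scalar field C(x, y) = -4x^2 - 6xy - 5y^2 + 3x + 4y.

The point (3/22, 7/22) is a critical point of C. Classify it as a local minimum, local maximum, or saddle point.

local maximum

The Hessian of C is constant: H = [[-8, -6], [-6, -10]].
det(H) = (-8)·(-10) − (-6)² = 44.
det(H) > 0 and tr(H) = -18 < 0, so H is negative definite and the point is a local maximum.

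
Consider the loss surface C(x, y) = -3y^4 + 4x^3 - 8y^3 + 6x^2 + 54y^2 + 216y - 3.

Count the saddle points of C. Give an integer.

3

C separates as a function of x plus a function of y, so ∇C=0 decouples.
∂C/∂x = 12x(x + 1) = 0 at x ∈ {-1, 0}; ∂C/∂y = -12(y - 3)(y + 2)(y + 3) = 0 at y ∈ {-3, -2, 3}.
The Hessian is diagonal: diag(C_xx, C_yy). Second derivatives: C_xx(-1)=-12, C_xx(0)=12; C_yy(-3)=-72, C_yy(-2)=60, C_yy(3)=-360.
Saddle points occur where the two diagonal entries have opposite signs: (-1, -2), (0, -3), (0, 3). Count: 3.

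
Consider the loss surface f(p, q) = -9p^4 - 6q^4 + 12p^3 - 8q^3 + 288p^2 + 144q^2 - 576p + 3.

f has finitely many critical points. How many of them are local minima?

f separates as a function of p plus a function of q, so ∇f=0 decouples.
∂f/∂p = -36(p - 4)(p - 1)(p + 4) = 0 at p ∈ {-4, 1, 4}; ∂f/∂q = -24q(q - 3)(q + 4) = 0 at q ∈ {-4, 0, 3}.
The Hessian is diagonal: diag(f_pp, f_qq). Second derivatives: f_pp(-4)=-1440, f_pp(1)=540, f_pp(4)=-864; f_qq(-4)=-672, f_qq(0)=288, f_qq(3)=-504.
Local minima occur where both diagonal entries positive: (1, 0). Count: 1.

1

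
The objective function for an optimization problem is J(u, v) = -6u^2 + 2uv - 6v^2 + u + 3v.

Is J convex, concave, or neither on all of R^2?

J is quadratic, so its Hessian is the constant matrix H = [[-12, 2], [2, -12]].
det(H) = 140, tr(H) = -24.
det(H) > 0 and tr(H) < 0, so H is negative definite everywhere: concave.

concave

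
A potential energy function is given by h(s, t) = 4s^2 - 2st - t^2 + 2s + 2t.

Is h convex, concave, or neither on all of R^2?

neither

h is quadratic, so its Hessian is the constant matrix H = [[8, -2], [-2, -2]].
det(H) = -20, tr(H) = 6.
det(H) < 0, so H is indefinite: neither convex nor concave.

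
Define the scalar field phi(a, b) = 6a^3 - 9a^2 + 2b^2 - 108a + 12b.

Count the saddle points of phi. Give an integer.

1

phi separates as a function of a plus a function of b, so ∇phi=0 decouples.
∂phi/∂a = 18(a - 3)(a + 2) = 0 at a ∈ {-2, 3}; ∂phi/∂b = 4(b + 3) = 0 at b ∈ {-3}.
The Hessian is diagonal: diag(phi_aa, phi_bb). Second derivatives: phi_aa(-2)=-90, phi_aa(3)=90; phi_bb(-3)=4.
Saddle points occur where the two diagonal entries have opposite signs: (-2, -3). Count: 1.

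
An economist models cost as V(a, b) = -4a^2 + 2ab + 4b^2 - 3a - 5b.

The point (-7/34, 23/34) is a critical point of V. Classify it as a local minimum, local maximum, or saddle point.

The Hessian of V is constant: H = [[-8, 2], [2, 8]].
det(H) = (-8)·8 − 2² = -68.
Since det(H) < 0, H is indefinite and the critical point is a saddle point.

saddle point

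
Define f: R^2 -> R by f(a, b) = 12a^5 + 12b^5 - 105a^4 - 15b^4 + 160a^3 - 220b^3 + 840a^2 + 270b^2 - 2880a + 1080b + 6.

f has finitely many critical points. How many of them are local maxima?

4

f separates as a function of a plus a function of b, so ∇f=0 decouples.
∂f/∂a = 60(a - 4)(a - 3)(a - 2)(a + 2) = 0 at a ∈ {-2, 2, 3, 4}; ∂f/∂b = 60(b - 3)(b - 2)(b + 1)(b + 3) = 0 at b ∈ {-3, -1, 2, 3}.
The Hessian is diagonal: diag(f_aa, f_bb). Second derivatives: f_aa(-2)=-7200, f_aa(2)=480, f_aa(3)=-300, f_aa(4)=720; f_bb(-3)=-3600, f_bb(-1)=1440, f_bb(2)=-900, f_bb(3)=1440.
Local maxima occur where both diagonal entries negative: (-2, -3), (-2, 2), (3, -3), (3, 2). Count: 4.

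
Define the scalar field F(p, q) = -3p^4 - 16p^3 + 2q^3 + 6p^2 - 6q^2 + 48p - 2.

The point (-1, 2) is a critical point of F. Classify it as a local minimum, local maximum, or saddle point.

The mixed partial ∂²F/∂p∂q is 0, so the Hessian at any point is diag(F_pp, F_qq) = diag(12(-3p^2 - 8p + 1), 12(q - 1)).
At (-1, 2): H = diag(72, 12).
Both eigenvalues are positive, so H is positive definite: a local minimum.

local minimum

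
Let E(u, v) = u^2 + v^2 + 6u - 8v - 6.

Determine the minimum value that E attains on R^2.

-31

E(u,v) separates as P(u) + Q(v) − 6, so its minimum is min P + min Q − 6.
P'(u) = 2u + 6 vanishes at u ∈ {-3}; Q'(v) = 2v - 8 vanishes at v ∈ {4}.
Local minima of P (where P''>0): P(-3)=-9. Local minima of Q: Q(4)=-16.
So the global minimum of E is P(-3) + Q(4) − 6 = -9 − 16 − 6 = -31, attained at (-3, 4).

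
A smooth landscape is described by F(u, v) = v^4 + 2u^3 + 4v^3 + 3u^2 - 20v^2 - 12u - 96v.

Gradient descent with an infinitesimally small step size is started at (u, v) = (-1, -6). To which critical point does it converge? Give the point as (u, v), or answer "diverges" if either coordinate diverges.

(1, -4)

F is separable, so gradient descent decouples: u follows -∂F/∂u, v follows -∂F/∂v.
∂F/∂u = 6(u - 1)(u + 2); at u=-1 this is -12, so u increases.
∂F/∂v = 4(v - 3)(v + 2)(v + 4); at v=-6 this is -288, so v increases.
u converges to its nearest critical value 1 (a local min of the u-part); v converges to -4. The iterate converges to (1, -4).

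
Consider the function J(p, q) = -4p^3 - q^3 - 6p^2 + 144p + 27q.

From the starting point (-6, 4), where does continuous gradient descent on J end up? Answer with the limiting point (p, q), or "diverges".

J is separable, so gradient descent decouples: p follows -∂J/∂p, q follows -∂J/∂q.
∂J/∂p = -12(p - 3)(p + 4); at p=-6 this is -216, so p increases.
∂J/∂q = -3(q - 3)(q + 3); at q=4 this is -21, so q increases.
The q-coordinate has no critical point in that direction and runs off to infinity.

diverges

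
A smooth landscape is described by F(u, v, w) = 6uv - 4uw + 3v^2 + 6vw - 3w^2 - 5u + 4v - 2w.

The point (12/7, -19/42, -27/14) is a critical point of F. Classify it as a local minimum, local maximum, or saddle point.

The Hessian is constant: H = [[0, 6, -4], [6, 6, 6], [-4, 6, -6]].
Leading principal minors: Δ₁ = 0, Δ₂ = -36, Δ₃ = -168.
The minors fit neither the all-positive nor the alternating-sign pattern, so H is indefinite: a saddle point.

saddle point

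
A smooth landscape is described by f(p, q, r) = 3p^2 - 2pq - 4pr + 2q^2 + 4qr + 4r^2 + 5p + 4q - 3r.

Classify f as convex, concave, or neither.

convex

f is quadratic, so its Hessian is the constant matrix H = [[6, -2, -4], [-2, 4, 4], [-4, 4, 8]].
Leading principal minors: 6, 20, 64.
All positive ⇒ H ≻ 0 ⇒ convex.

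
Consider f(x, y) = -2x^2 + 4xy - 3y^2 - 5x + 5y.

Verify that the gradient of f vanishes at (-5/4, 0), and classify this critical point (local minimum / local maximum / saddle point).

∇f = (-4x + 4y - 5, 4x - 6y + 5); substituting (-5/4, 0) gives ∇f = (0, 0), so (-5/4, 0) is indeed a critical point.
The Hessian of f is constant: H = [[-4, 4], [4, -6]].
det(H) = (-4)·(-6) − 4² = 8.
det(H) > 0 and tr(H) = -10 < 0, so H is negative definite and the point is a local maximum.

local maximum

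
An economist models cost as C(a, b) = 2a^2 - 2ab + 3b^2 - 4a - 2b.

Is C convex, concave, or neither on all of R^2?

C is quadratic, so its Hessian is the constant matrix H = [[4, -2], [-2, 6]].
det(H) = 20, tr(H) = 10.
det(H) > 0 and tr(H) > 0, so H is positive definite everywhere: convex.

convex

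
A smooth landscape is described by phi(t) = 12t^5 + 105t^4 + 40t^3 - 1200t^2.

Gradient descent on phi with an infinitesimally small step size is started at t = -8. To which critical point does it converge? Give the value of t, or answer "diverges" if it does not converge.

phi'(t) = 60t(t - 2)(t + 4)(t + 5), so phi'(-8) = 57600.
Gradient descent moves in the -phi' direction, i.e. t is decreasing.
There is no critical point below t=-8, and phi' keeps the same sign, so the iterate runs off to −∞.

diverges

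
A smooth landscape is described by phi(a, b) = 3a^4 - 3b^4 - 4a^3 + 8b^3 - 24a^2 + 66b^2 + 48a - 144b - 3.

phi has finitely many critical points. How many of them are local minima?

phi separates as a function of a plus a function of b, so ∇phi=0 decouples.
∂phi/∂a = 12(a - 2)(a - 1)(a + 2) = 0 at a ∈ {-2, 1, 2}; ∂phi/∂b = -12(b - 4)(b - 1)(b + 3) = 0 at b ∈ {-3, 1, 4}.
The Hessian is diagonal: diag(phi_aa, phi_bb). Second derivatives: phi_aa(-2)=144, phi_aa(1)=-36, phi_aa(2)=48; phi_bb(-3)=-336, phi_bb(1)=144, phi_bb(4)=-252.
Local minima occur where both diagonal entries positive: (-2, 1), (2, 1). Count: 2.

2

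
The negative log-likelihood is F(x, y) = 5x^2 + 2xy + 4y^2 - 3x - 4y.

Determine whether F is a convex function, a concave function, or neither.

F is quadratic, so its Hessian is the constant matrix H = [[10, 2], [2, 8]].
det(H) = 76, tr(H) = 18.
det(H) > 0 and tr(H) > 0, so H is positive definite everywhere: convex.

convex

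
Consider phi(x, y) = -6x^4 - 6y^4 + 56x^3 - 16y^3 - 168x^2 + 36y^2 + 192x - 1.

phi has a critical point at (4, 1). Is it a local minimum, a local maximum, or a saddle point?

local maximum

The mixed partial ∂²phi/∂x∂y is 0, so the Hessian at any point is diag(phi_xx, phi_yy) = diag(24(-3x^2 + 14x - 14), 24(-3y^2 - 4y + 3)).
At (4, 1): H = diag(-144, -96).
Both eigenvalues are negative, so H is negative definite: a local maximum.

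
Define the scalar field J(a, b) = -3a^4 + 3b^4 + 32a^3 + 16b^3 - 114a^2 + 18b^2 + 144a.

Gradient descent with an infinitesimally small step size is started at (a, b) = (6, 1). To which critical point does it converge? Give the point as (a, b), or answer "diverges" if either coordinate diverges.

diverges

J is separable, so gradient descent decouples: a follows -∂J/∂a, b follows -∂J/∂b.
∂J/∂a = -12(a - 4)(a - 3)(a - 1); at a=6 this is -360, so a increases.
∂J/∂b = 12b(b + 1)(b + 3); at b=1 this is 96, so b decreases.
The a-coordinate has no critical point in that direction and runs off to infinity.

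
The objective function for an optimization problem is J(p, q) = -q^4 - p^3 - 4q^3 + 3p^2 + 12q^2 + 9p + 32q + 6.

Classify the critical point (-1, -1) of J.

The mixed partial ∂²J/∂p∂q is 0, so the Hessian at any point is diag(J_pp, J_qq) = diag(6(-p + 1), 12(-q^2 - 2q + 2)).
At (-1, -1): H = diag(12, 36).
Both eigenvalues are positive, so H is positive definite: a local minimum.

local minimum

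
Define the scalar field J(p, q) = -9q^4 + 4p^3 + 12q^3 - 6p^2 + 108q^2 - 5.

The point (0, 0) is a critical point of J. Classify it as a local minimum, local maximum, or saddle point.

The mixed partial ∂²J/∂p∂q is 0, so the Hessian at any point is diag(J_pp, J_qq) = diag(12(2p - 1), 36(-3q^2 + 2q + 6)).
At (0, 0): H = diag(-12, 216).
The eigenvalues have opposite signs, so H is indefinite: a saddle point.

saddle point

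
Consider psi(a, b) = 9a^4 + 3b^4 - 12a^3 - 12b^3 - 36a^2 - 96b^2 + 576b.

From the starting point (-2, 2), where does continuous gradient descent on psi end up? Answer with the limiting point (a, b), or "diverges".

(-1, -4)

psi is separable, so gradient descent decouples: a follows -∂psi/∂a, b follows -∂psi/∂b.
∂psi/∂a = 36a(a - 2)(a + 1); at a=-2 this is -288, so a increases.
∂psi/∂b = 12(b - 4)(b - 3)(b + 4); at b=2 this is 144, so b decreases.
a converges to its nearest critical value -1 (a local min of the a-part); b converges to -4. The iterate converges to (-1, -4).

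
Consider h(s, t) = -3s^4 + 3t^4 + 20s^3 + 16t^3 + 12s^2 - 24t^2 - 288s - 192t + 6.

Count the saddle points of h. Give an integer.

5

h separates as a function of s plus a function of t, so ∇h=0 decouples.
∂h/∂s = -12(s - 4)(s - 3)(s + 2) = 0 at s ∈ {-2, 3, 4}; ∂h/∂t = 12(t - 2)(t + 2)(t + 4) = 0 at t ∈ {-4, -2, 2}.
The Hessian is diagonal: diag(h_ss, h_tt). Second derivatives: h_ss(-2)=-360, h_ss(3)=60, h_ss(4)=-72; h_tt(-4)=144, h_tt(-2)=-96, h_tt(2)=288.
Saddle points occur where the two diagonal entries have opposite signs: (-2, -4), (-2, 2), (3, -2), (4, -4), (4, 2). Count: 5.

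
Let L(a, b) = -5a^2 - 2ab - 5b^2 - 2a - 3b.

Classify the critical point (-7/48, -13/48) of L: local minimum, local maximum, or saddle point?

local maximum

The Hessian of L is constant: H = [[-10, -2], [-2, -10]].
det(H) = (-10)·(-10) − (-2)² = 96.
det(H) > 0 and tr(H) = -20 < 0, so H is negative definite and the point is a local maximum.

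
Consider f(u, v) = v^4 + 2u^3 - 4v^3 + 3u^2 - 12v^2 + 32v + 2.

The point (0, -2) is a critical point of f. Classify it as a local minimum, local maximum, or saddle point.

local minimum

The mixed partial ∂²f/∂u∂v is 0, so the Hessian at any point is diag(f_uu, f_vv) = diag(6(2u + 1), 12(v^2 - 2v - 2)).
At (0, -2): H = diag(6, 72).
Both eigenvalues are positive, so H is positive definite: a local minimum.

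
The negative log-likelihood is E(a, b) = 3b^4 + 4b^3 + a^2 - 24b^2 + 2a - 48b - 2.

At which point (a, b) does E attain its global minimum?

(-1, 2)

E(a,b) separates as P(a) + Q(b) − 2, so its minimum is min P + min Q − 2.
P'(a) = 2a + 2 vanishes at a ∈ {-1}; Q'(b) = 12(b - 2)(b + 1)(b + 2) vanishes at b ∈ {-2, -1, 2}.
Local minima of P (where P''>0): P(-1)=-1. Local minima of Q: Q(-2)=16, Q(2)=-112.
So the global minimum of E is P(-1) + Q(2) − 2 = -1 − 112 − 2 = -115, attained at (-1, 2).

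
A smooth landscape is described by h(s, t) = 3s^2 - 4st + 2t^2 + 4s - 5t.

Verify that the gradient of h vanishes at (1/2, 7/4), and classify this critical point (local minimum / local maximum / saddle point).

∇h = (6s - 4t + 4, -4s + 4t - 5); substituting (1/2, 7/4) gives ∇h = (0, 0), so (1/2, 7/4) is indeed a critical point.
The Hessian of h is constant: H = [[6, -4], [-4, 4]].
det(H) = 6·4 − (-4)² = 8.
det(H) > 0 and tr(H) = 10 > 0, so H is positive definite and the point is a local minimum.

local minimum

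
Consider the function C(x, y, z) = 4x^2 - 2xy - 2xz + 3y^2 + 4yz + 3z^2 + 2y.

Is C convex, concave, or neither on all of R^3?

convex

C is quadratic, so its Hessian is the constant matrix H = [[8, -2, -2], [-2, 6, 4], [-2, 4, 6]].
Leading principal minors: 8, 44, 144.
All positive ⇒ H ≻ 0 ⇒ convex.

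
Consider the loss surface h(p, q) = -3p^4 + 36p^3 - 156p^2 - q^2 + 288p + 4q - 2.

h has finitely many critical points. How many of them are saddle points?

1

h separates as a function of p plus a function of q, so ∇h=0 decouples.
∂h/∂p = -12(p - 4)(p - 3)(p - 2) = 0 at p ∈ {2, 3, 4}; ∂h/∂q = -2(q - 2) = 0 at q ∈ {2}.
The Hessian is diagonal: diag(h_pp, h_qq). Second derivatives: h_pp(2)=-24, h_pp(3)=12, h_pp(4)=-24; h_qq(2)=-2.
Saddle points occur where the two diagonal entries have opposite signs: (3, 2). Count: 1.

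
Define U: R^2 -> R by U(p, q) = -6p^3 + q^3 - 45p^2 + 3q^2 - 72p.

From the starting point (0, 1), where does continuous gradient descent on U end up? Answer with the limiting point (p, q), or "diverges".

diverges

U is separable, so gradient descent decouples: p follows -∂U/∂p, q follows -∂U/∂q.
∂U/∂p = -18(p + 1)(p + 4); at p=0 this is -72, so p increases.
∂U/∂q = 3q(q + 2); at q=1 this is 9, so q decreases.
The p-coordinate has no critical point in that direction and runs off to infinity.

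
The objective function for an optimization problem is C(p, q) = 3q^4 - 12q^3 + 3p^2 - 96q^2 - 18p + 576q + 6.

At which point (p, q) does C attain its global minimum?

(3, -4)

C(p,q) separates as A(p) + B(q) + 6, so its minimum is min A + min B + 6.
A'(p) = 6p - 18 vanishes at p ∈ {3}; B'(q) = 12(q - 4)(q - 3)(q + 4) vanishes at q ∈ {-4, 3, 4}.
Local minima of A (where A''>0): A(3)=-27. Local minima of B: B(-4)=-2304, B(4)=768.
So the global minimum of C is A(3) + B(-4) + 6 = -27 − 2304 + 6 = -2325, attained at (3, -4).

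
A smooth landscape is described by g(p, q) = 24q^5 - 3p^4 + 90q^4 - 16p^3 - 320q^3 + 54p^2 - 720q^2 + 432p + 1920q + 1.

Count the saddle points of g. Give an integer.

g separates as a function of p plus a function of q, so ∇g=0 decouples.
∂g/∂p = -12(p - 3)(p + 3)(p + 4) = 0 at p ∈ {-4, -3, 3}; ∂g/∂q = 120(q - 2)(q - 1)(q + 2)(q + 4) = 0 at q ∈ {-4, -2, 1, 2}.
The Hessian is diagonal: diag(g_pp, g_qq). Second derivatives: g_pp(-4)=-84, g_pp(-3)=72, g_pp(3)=-504; g_qq(-4)=-7200, g_qq(-2)=2880, g_qq(1)=-1800, g_qq(2)=2880.
Saddle points occur where the two diagonal entries have opposite signs: (-4, -2), (-4, 2), (-3, -4), (-3, 1), (3, -2), (3, 2). Count: 6.

6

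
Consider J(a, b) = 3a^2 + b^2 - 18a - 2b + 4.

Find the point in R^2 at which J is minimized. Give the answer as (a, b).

(3, 1)

J(a,b) separates as P(a) + Q(b) + 4, so its minimum is min P + min Q + 4.
P'(a) = 6a - 18 vanishes at a ∈ {3}; Q'(b) = 2b - 2 vanishes at b ∈ {1}.
Local minima of P (where P''>0): P(3)=-27. Local minima of Q: Q(1)=-1.
So the global minimum of J is P(3) + Q(1) + 4 = -27 − 1 + 4 = -24, attained at (3, 1).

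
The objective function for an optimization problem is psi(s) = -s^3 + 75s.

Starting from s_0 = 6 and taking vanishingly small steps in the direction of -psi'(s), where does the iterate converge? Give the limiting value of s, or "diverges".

diverges

psi'(s) = -3(s - 5)(s + 5), so psi'(6) = -33.
Gradient descent moves in the -psi' direction, i.e. s is increasing.
There is no critical point above s=6, and psi' keeps the same sign, so the iterate runs off to +∞.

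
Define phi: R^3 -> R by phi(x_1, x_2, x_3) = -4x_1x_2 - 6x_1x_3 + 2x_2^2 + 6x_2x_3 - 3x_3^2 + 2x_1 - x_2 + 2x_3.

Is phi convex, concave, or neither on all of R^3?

phi is quadratic, so its Hessian is the constant matrix H = [[0, -4, -6], [-4, 4, 6], [-6, 6, -6]].
Leading principal minors: 0, -16, 240.
Neither pattern holds ⇒ H is indefinite ⇒ neither convex nor concave.

neither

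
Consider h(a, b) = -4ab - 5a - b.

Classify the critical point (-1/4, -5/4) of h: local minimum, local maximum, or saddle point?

saddle point

The Hessian of h is constant: H = [[0, -4], [-4, 0]].
det(H) = 0·0 − (-4)² = -16.
Since det(H) < 0, H is indefinite and the critical point is a saddle point.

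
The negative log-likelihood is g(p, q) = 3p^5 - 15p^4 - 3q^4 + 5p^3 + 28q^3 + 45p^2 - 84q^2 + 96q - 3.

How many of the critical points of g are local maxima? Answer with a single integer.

4

g separates as a function of p plus a function of q, so ∇g=0 decouples.
∂g/∂p = 15p(p - 3)(p - 2)(p + 1) = 0 at p ∈ {-1, 0, 2, 3}; ∂g/∂q = -12(q - 4)(q - 2)(q - 1) = 0 at q ∈ {1, 2, 4}.
The Hessian is diagonal: diag(g_pp, g_qq). Second derivatives: g_pp(-1)=-180, g_pp(0)=90, g_pp(2)=-90, g_pp(3)=180; g_qq(1)=-36, g_qq(2)=24, g_qq(4)=-72.
Local maxima occur where both diagonal entries negative: (-1, 1), (-1, 4), (2, 1), (2, 4). Count: 4.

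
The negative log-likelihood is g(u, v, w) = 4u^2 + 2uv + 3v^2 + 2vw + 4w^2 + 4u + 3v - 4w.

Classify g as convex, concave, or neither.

g is quadratic, so its Hessian is the constant matrix H = [[8, 2, 0], [2, 6, 2], [0, 2, 8]].
Leading principal minors: 8, 44, 320.
All positive ⇒ H ≻ 0 ⇒ convex.

convex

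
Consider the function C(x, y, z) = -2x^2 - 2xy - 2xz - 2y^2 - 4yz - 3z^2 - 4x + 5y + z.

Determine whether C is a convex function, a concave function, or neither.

C is quadratic, so its Hessian is the constant matrix H = [[-4, -2, -2], [-2, -4, -4], [-2, -4, -6]].
Leading principal minors: -4, 12, -24.
Signs alternate −, +, − ⇒ H ≺ 0 ⇒ concave.

concave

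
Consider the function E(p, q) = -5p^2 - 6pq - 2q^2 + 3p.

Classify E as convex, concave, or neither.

E is quadratic, so its Hessian is the constant matrix H = [[-10, -6], [-6, -4]].
det(H) = 4, tr(H) = -14.
det(H) > 0 and tr(H) < 0, so H is negative definite everywhere: concave.

concave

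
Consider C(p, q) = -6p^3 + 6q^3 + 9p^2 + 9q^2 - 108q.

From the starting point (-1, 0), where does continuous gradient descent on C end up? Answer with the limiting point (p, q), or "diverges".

C is separable, so gradient descent decouples: p follows -∂C/∂p, q follows -∂C/∂q.
∂C/∂p = -18p(p - 1); at p=-1 this is -36, so p increases.
∂C/∂q = 18(q - 2)(q + 3); at q=0 this is -108, so q increases.
p converges to its nearest critical value 0 (a local min of the p-part); q converges to 2. The iterate converges to (0, 2).

(0, 2)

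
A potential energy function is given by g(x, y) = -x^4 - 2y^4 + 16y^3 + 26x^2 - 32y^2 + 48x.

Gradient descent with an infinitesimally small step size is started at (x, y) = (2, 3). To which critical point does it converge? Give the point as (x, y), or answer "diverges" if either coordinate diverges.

(-1, 2)

g is separable, so gradient descent decouples: x follows -∂g/∂x, y follows -∂g/∂y.
∂g/∂x = -4(x - 4)(x + 1)(x + 3); at x=2 this is 120, so x decreases.
∂g/∂y = -8y(y - 4)(y - 2); at y=3 this is 24, so y decreases.
x converges to its nearest critical value -1 (a local min of the x-part); y converges to 2. The iterate converges to (-1, 2).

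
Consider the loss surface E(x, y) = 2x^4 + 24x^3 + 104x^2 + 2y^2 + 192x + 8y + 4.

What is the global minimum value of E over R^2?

E(x,y) separates as P(x) + Q(y) + 4, so its minimum is min P + min Q + 4.
P'(x) = 8(x + 2)(x + 3)(x + 4) vanishes at x ∈ {-4, -3, -2}; Q'(y) = 4y + 8 vanishes at y ∈ {-2}.
Local minima of P (where P''>0): P(-4)=-128, P(-2)=-128. Local minima of Q: Q(-2)=-8.
So the global minimum of E is P(-4) + Q(-2) + 4 = -128 − 8 + 4 = -132, attained at (-4, -2).

-132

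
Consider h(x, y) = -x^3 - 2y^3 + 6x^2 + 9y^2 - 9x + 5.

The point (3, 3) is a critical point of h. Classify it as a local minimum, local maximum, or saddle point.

The mixed partial ∂²h/∂x∂y is 0, so the Hessian at any point is diag(h_xx, h_yy) = diag(6(-x + 2), 6(-2y + 3)).
At (3, 3): H = diag(-6, -18).
Both eigenvalues are negative, so H is negative definite: a local maximum.

local maximum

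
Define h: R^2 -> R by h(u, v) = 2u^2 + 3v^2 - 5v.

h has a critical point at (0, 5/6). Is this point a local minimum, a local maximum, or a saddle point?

local minimum

The Hessian of h is constant: H = [[4, 0], [0, 6]].
det(H) = 4·6 − 0² = 24.
det(H) > 0 and tr(H) = 10 > 0, so H is positive definite and the point is a local minimum.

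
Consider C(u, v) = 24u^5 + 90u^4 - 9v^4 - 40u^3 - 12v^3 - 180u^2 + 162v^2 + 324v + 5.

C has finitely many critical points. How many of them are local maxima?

4

C separates as a function of u plus a function of v, so ∇C=0 decouples.
∂C/∂u = 120u(u - 1)(u + 1)(u + 3) = 0 at u ∈ {-3, -1, 0, 1}; ∂C/∂v = -36(v - 3)(v + 1)(v + 3) = 0 at v ∈ {-3, -1, 3}.
The Hessian is diagonal: diag(C_uu, C_vv). Second derivatives: C_uu(-3)=-2880, C_uu(-1)=480, C_uu(0)=-360, C_uu(1)=960; C_vv(-3)=-432, C_vv(-1)=288, C_vv(3)=-864.
Local maxima occur where both diagonal entries negative: (-3, -3), (-3, 3), (0, -3), (0, 3). Count: 4.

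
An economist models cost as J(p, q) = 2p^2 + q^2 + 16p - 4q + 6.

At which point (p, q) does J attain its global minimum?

(-4, 2)

J(p,q) separates as A(p) + B(q) + 6, so its minimum is min A + min B + 6.
A'(p) = 4p + 16 vanishes at p ∈ {-4}; B'(q) = 2q - 4 vanishes at q ∈ {2}.
Local minima of A (where A''>0): A(-4)=-32. Local minima of B: B(2)=-4.
So the global minimum of J is A(-4) + B(2) + 6 = -32 − 4 + 6 = -30, attained at (-4, 2).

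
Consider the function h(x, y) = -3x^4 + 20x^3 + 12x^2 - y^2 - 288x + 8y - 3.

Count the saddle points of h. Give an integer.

h separates as a function of x plus a function of y, so ∇h=0 decouples.
∂h/∂x = -12(x - 4)(x - 3)(x + 2) = 0 at x ∈ {-2, 3, 4}; ∂h/∂y = -2(y - 4) = 0 at y ∈ {4}.
The Hessian is diagonal: diag(h_xx, h_yy). Second derivatives: h_xx(-2)=-360, h_xx(3)=60, h_xx(4)=-72; h_yy(4)=-2.
Saddle points occur where the two diagonal entries have opposite signs: (3, 4). Count: 1.

1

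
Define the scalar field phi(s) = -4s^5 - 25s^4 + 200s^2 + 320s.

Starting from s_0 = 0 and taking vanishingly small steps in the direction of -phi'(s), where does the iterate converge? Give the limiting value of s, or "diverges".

-1

phi'(s) = -20(s - 2)(s + 1)(s + 2)(s + 4), so phi'(0) = 320.
Gradient descent moves in the -phi' direction, i.e. s is decreasing.
The nearest critical point in that direction is s = -1, where phi'' = 180 > 0 (a local minimum). The iterate converges there.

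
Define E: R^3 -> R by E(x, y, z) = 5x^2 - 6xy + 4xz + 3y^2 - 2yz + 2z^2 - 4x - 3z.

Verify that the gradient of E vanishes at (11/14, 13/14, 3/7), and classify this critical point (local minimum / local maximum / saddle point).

local minimum

∇E = (10x - 6y + 4z - 4, -6x + 6y - 2z, 4x - 2y + 4z - 3); substituting (11/14, 13/14, 3/7) gives ∇E = (0, 0, 0), so (11/14, 13/14, 3/7) is indeed a critical point.
The Hessian is constant: H = [[10, -6, 4], [-6, 6, -2], [4, -2, 4]].
Leading principal minors: Δ₁ = 10, Δ₂ = 24, Δ₃ = 56.
All leading minors are positive, so H is positive definite: a local minimum.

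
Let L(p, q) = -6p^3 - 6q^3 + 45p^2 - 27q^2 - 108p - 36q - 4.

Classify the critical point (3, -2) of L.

saddle point

The mixed partial ∂²L/∂p∂q is 0, so the Hessian at any point is diag(L_pp, L_qq) = diag(18(-2p + 5), -18(2q + 3)).
At (3, -2): H = diag(-18, 18).
The eigenvalues have opposite signs, so H is indefinite: a saddle point.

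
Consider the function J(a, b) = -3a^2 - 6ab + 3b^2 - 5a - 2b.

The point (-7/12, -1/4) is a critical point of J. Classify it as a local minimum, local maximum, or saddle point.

The Hessian of J is constant: H = [[-6, -6], [-6, 6]].
det(H) = (-6)·6 − (-6)² = -72.
Since det(H) < 0, H is indefinite and the critical point is a saddle point.

saddle point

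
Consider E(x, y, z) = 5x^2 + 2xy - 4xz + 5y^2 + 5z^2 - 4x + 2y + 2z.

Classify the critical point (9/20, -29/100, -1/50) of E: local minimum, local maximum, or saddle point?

The Hessian is constant: H = [[10, 2, -4], [2, 10, 0], [-4, 0, 10]].
Leading principal minors: Δ₁ = 10, Δ₂ = 96, Δ₃ = 800.
All leading minors are positive, so H is positive definite: a local minimum.

local minimum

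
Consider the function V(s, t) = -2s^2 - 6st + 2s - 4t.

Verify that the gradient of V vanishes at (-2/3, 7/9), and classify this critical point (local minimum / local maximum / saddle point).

saddle point

∇V = (-4s - 6t + 2, -6s - 4); substituting (-2/3, 7/9) gives ∇V = (0, 0), so (-2/3, 7/9) is indeed a critical point.
The Hessian of V is constant: H = [[-4, -6], [-6, 0]].
det(H) = (-4)·0 − (-6)² = -36.
Since det(H) < 0, H is indefinite and the critical point is a saddle point.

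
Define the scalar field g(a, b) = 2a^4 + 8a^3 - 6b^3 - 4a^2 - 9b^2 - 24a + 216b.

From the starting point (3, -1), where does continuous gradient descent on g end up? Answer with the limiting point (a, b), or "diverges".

(1, -4)

g is separable, so gradient descent decouples: a follows -∂g/∂a, b follows -∂g/∂b.
∂g/∂a = 8(a - 1)(a + 1)(a + 3); at a=3 this is 384, so a decreases.
∂g/∂b = -18(b - 3)(b + 4); at b=-1 this is 216, so b decreases.
a converges to its nearest critical value 1 (a local min of the a-part); b converges to -4. The iterate converges to (1, -4).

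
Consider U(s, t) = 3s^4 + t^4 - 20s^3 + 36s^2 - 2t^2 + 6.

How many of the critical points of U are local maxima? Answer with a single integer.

U separates as a function of s plus a function of t, so ∇U=0 decouples.
∂U/∂s = 12s(s - 3)(s - 2) = 0 at s ∈ {0, 2, 3}; ∂U/∂t = 4t(t - 1)(t + 1) = 0 at t ∈ {-1, 0, 1}.
The Hessian is diagonal: diag(U_ss, U_tt). Second derivatives: U_ss(0)=72, U_ss(2)=-24, U_ss(3)=36; U_tt(-1)=8, U_tt(0)=-4, U_tt(1)=8.
Local maxima occur where both diagonal entries negative: (2, 0). Count: 1.

1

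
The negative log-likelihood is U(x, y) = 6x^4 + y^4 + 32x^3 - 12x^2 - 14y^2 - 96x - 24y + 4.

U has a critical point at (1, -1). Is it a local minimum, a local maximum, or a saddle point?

The mixed partial ∂²U/∂x∂y is 0, so the Hessian at any point is diag(U_xx, U_yy) = diag(24(3x^2 + 8x - 1), 4(3y^2 - 7)).
At (1, -1): H = diag(240, -16).
The eigenvalues have opposite signs, so H is indefinite: a saddle point.

saddle point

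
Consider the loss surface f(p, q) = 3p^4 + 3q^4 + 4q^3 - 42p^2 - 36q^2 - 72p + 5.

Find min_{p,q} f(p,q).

-535

f(p,q) separates as A(p) + B(q) + 5, so its minimum is min A + min B + 5.
A'(p) = 12(p - 3)(p + 1)(p + 2) vanishes at p ∈ {-2, -1, 3}; B'(q) = 12q(q - 2)(q + 3) vanishes at q ∈ {-3, 0, 2}.
Local minima of A (where A''>0): A(-2)=24, A(3)=-351. Local minima of B: B(-3)=-189, B(2)=-64.
So the global minimum of f is A(3) + B(-3) + 5 = -351 − 189 + 5 = -535, attained at (3, -3).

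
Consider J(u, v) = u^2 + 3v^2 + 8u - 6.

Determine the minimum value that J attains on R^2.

-22

J(u,v) separates as P(u) + Q(v) − 6, so its minimum is min P + min Q − 6.
P'(u) = 2u + 8 vanishes at u ∈ {-4}; Q'(v) = 6v vanishes at v ∈ {0}.
Local minima of P (where P''>0): P(-4)=-16. Local minima of Q: Q(0)=0.
So the global minimum of J is P(-4) + Q(0) − 6 = -16 + 0 − 6 = -22, attained at (-4, 0).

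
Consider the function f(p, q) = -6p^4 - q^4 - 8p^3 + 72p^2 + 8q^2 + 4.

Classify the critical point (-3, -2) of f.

The mixed partial ∂²f/∂p∂q is 0, so the Hessian at any point is diag(f_pp, f_qq) = diag(24(-3p^2 - 2p + 6), 4(-3q^2 + 4)).
At (-3, -2): H = diag(-360, -32).
Both eigenvalues are negative, so H is negative definite: a local maximum.

local maximum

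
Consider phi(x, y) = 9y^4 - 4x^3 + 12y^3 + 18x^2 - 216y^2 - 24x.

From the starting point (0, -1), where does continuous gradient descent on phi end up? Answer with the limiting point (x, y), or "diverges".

(1, -4)

phi is separable, so gradient descent decouples: x follows -∂phi/∂x, y follows -∂phi/∂y.
∂phi/∂x = -12(x - 2)(x - 1); at x=0 this is -24, so x increases.
∂phi/∂y = 36y(y - 3)(y + 4); at y=-1 this is 432, so y decreases.
x converges to its nearest critical value 1 (a local min of the x-part); y converges to -4. The iterate converges to (1, -4).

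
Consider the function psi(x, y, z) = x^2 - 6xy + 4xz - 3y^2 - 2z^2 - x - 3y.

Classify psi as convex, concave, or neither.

neither

psi is quadratic, so its Hessian is the constant matrix H = [[2, -6, 4], [-6, -6, 0], [4, 0, -4]].
Leading principal minors: 2, -48, 288.
Neither pattern holds ⇒ H is indefinite ⇒ neither convex nor concave.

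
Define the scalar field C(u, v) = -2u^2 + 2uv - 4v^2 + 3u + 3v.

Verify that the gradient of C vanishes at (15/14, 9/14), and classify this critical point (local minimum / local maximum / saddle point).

local maximum

∇C = (-4u + 2v + 3, 2u - 8v + 3); substituting (15/14, 9/14) gives ∇C = (0, 0), so (15/14, 9/14) is indeed a critical point.
The Hessian of C is constant: H = [[-4, 2], [2, -8]].
det(H) = (-4)·(-8) − 2² = 28.
det(H) > 0 and tr(H) = -12 < 0, so H is negative definite and the point is a local maximum.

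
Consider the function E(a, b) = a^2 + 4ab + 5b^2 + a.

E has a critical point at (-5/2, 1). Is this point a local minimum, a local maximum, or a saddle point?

The Hessian of E is constant: H = [[2, 4], [4, 10]].
det(H) = 2·10 − 4² = 4.
det(H) > 0 and tr(H) = 12 > 0, so H is positive definite and the point is a local minimum.

local minimum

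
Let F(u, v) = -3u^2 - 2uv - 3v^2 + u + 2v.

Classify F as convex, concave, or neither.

F is quadratic, so its Hessian is the constant matrix H = [[-6, -2], [-2, -6]].
det(H) = 32, tr(H) = -12.
det(H) > 0 and tr(H) < 0, so H is negative definite everywhere: concave.

concave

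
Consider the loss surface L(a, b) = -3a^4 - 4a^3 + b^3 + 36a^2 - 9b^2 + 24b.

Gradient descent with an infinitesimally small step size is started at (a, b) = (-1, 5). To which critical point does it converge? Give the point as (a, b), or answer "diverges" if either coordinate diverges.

L is separable, so gradient descent decouples: a follows -∂L/∂a, b follows -∂L/∂b.
∂L/∂a = -12a(a - 2)(a + 3); at a=-1 this is -72, so a increases.
∂L/∂b = 3(b - 4)(b - 2); at b=5 this is 9, so b decreases.
a converges to its nearest critical value 0 (a local min of the a-part); b converges to 4. The iterate converges to (0, 4).

(0, 4)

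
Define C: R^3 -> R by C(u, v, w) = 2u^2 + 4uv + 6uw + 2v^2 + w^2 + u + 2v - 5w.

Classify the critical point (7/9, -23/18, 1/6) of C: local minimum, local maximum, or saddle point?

saddle point

The Hessian is constant: H = [[4, 4, 6], [4, 4, 0], [6, 0, 2]].
Leading principal minors: Δ₁ = 4, Δ₂ = 0, Δ₃ = -144.
The minors fit neither the all-positive nor the alternating-sign pattern, so H is indefinite: a saddle point.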